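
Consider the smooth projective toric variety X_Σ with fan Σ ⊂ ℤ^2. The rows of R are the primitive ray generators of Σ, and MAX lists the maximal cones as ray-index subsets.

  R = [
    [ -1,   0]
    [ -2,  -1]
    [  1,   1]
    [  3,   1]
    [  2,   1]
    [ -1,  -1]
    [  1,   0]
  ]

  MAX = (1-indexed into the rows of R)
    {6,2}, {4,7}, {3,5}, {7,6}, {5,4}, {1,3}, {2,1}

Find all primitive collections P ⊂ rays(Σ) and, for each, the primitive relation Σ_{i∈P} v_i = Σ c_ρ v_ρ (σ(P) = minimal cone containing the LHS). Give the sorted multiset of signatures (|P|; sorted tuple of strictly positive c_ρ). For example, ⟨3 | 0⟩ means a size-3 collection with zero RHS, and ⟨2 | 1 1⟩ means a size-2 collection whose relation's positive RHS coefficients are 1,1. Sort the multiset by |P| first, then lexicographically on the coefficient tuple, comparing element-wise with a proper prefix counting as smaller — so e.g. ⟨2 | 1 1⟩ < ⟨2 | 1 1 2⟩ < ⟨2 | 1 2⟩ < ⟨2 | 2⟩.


Minimal non-faces — 14 found among 7 rays, 7 max cones:

  • {1,7}:  v_{1} + v_{7} = 0 ; sig = ⟨2 | 0⟩
  • {2,5}:  v_{2} + v_{5} = 0 ; sig = ⟨2 | 0⟩
  • {3,6}:  v_{3} + v_{6} = 0 ; sig = ⟨2 | 0⟩
  • {1,4}:  v_{1} + v_{4} = v_{5} ; sig = ⟨2 | 1⟩
  • {1,5}:  v_{1} + v_{5} = v_{3} ; sig = ⟨2 | 1⟩
  • {1,6}:  v_{1} + v_{6} = v_{2} ; sig = ⟨2 | 1⟩
  • {2,3}:  v_{2} + v_{3} = v_{1} ; sig = ⟨2 | 1⟩
  • {2,4}:  v_{2} + v_{4} = v_{7} ; sig = ⟨2 | 1⟩
  • {2,7}:  v_{2} + v_{7} = v_{6} ; sig = ⟨2 | 1⟩
  • {3,7}:  v_{3} + v_{7} = v_{5} ; sig = ⟨2 | 1⟩
  • {5,6}:  v_{5} + v_{6} = v_{7} ; sig = ⟨2 | 1⟩
  • {5,7}:  v_{5} + v_{7} = v_{4} ; sig = ⟨2 | 1⟩
  • {3,4}:  v_{3} + v_{4} = 2·v_{5} ; sig = ⟨2 | 2⟩
  • {4,6}:  v_{4} + v_{6} = 2·v_{7} ; sig = ⟨2 | 2⟩

Signatures (|P|; sorted positive RHS coefficients), sorted:
    |P|=2: 14 collections, coeffs (), (), (), (1), (1), (1), (1), (1), (1), (1), (1), (1), (2), (2)


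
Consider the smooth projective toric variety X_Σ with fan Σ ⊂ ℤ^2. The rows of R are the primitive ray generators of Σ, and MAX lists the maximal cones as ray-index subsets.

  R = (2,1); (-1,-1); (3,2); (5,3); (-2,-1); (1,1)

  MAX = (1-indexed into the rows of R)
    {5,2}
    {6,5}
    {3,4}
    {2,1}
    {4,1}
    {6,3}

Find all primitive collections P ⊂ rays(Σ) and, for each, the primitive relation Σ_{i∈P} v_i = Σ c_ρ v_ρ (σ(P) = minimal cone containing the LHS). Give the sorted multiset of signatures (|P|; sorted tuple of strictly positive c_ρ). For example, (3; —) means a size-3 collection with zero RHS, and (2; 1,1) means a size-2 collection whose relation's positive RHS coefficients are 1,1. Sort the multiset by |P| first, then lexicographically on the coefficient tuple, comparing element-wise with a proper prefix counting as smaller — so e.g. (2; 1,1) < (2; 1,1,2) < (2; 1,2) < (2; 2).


Minimal non-faces — 9 found among 6 rays, 6 max cones:

  P = {1,5}:  v_{1} + v_{5} = 0  →  sig = (2; —)
  P = {2,6}:  v_{2} + v_{6} = 0  →  sig = (2; —)
  P = {1,3}:  v_{1} + v_{3} = v_{4}  →  sig = (2; 1)
  P = {1,6}:  v_{1} + v_{6} = v_{3}  →  sig = (2; 1)
  P = {2,3}:  v_{2} + v_{3} = v_{1}  →  sig = (2; 1)
  P = {3,5}:  v_{3} + v_{5} = v_{6}  →  sig = (2; 1)
  P = {4,5}:  v_{4} + v_{5} = v_{3}  →  sig = (2; 1)
  P = {2,4}:  v_{2} + v_{4} = 2·v_{1}  →  sig = (2; 2)
  P = {4,6}:  v_{4} + v_{6} = 2·v_{3}  →  sig = (2; 2)

Hence PRS(X_Σ) =
    |P|=2: 9 collections, coeffs (), (), (1), (1), (1), (1), (1), (2), (2)


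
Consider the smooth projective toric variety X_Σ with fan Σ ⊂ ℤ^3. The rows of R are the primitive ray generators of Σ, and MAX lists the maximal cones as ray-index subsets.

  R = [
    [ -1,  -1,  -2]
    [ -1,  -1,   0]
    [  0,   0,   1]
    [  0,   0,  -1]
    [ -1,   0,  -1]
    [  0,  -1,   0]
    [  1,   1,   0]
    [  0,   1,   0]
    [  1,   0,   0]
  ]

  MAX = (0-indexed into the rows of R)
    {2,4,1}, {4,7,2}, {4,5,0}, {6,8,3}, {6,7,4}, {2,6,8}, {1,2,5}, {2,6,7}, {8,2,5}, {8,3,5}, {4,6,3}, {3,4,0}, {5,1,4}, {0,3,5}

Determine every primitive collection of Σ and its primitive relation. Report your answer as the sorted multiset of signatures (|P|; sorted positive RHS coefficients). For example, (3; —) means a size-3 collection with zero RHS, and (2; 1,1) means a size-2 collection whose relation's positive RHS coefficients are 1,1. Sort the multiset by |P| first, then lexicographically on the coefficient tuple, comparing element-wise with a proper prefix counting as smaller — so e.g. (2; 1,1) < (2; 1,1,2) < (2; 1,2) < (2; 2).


Δ(Σ) — 9 vertices, 18 min non-faces:

  • {1,6}:  v_{1} + v_{6} = 0 — sig = (2; —)
  • {2,3}:  v_{2} + v_{3} = 0 — sig = (2; —)
  • {5,7}:  v_{5} + v_{7} = 0 — sig = (2; —)
  • {1,8}:  v_{1} + v_{8} = v_{5} — sig = (2; 1)
  • {4,8}:  v_{4} + v_{8} = v_{3} — sig = (2; 1)
  • {5,6}:  v_{5} + v_{6} = v_{8} — sig = (2; 1)
  • {7,8}:  v_{7} + v_{8} = v_{6} — sig = (2; 1)
  • {0,2}:  v_{0} + v_{2} = v_{4} + v_{5} — sig = (2; 1,1)
  • {0,7}:  v_{0} + v_{7} = v_{3} + v_{4} — sig = (2; 1,1)
  • {1,3}:  v_{1} + v_{3} = v_{4} + v_{5} — sig = (2; 1,1)
  • {1,7}:  v_{1} + v_{7} = v_{2} + v_{4} — sig = (2; 1,1)
  • {3,7}:  v_{3} + v_{7} = v_{4} + v_{6} — sig = (2; 1,1)
  • {0,8}:  v_{0} + v_{8} = 2·v_{3} + v_{5} — sig = (2; 1,2)
  • {0,6}:  v_{0} + v_{6} = 2·v_{3} — sig = (2; 2)
  • {0,1}:  v_{0} + v_{1} = 2·v_{4} + 2·v_{5} — sig = (2; 2,2)
  • {2,4,5}:  v_{2} + v_{4} + v_{5} = v_{1} — sig = (3; 1)
  • {2,4,6}:  v_{2} + v_{4} + v_{6} = v_{7} — sig = (3; 1)
  • {3,4,5}:  v_{3} + v_{4} + v_{5} = v_{0} — sig = (3; 1)

Sorted signature multiset PRS(X):
    |P|=2: 15 collections, coeffs (), (), (), (1), (1), (1), (1), (1,1), (1,1), (1,1), (1,1), (1,1), (1,2), (2), (2,2)
    |P|=3: 3 collections, coeffs (1), (1), (1)


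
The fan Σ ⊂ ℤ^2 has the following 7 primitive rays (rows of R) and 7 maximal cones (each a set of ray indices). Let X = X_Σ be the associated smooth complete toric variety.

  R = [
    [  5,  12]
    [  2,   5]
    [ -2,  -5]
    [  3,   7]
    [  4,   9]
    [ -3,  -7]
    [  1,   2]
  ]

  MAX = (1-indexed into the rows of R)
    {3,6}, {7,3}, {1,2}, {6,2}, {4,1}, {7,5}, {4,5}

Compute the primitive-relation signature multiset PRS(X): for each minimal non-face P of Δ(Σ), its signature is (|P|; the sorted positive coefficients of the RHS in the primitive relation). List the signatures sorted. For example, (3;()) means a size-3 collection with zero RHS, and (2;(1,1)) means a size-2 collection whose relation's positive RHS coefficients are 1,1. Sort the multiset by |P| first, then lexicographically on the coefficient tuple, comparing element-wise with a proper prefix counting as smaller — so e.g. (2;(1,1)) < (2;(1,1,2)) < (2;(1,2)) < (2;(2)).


The 14 primitive collections of Σ (r=7, n=2):

  • {2,3}:  v_{2} + v_{3} = 0  ⟹  sig = (2;())
  • {4,6}:  v_{4} + v_{6} = 0  ⟹  sig = (2;())
  • {1,3}:  v_{1} + v_{3} = v_{4}  ⟹  sig = (2;(1))
  • {1,6}:  v_{1} + v_{6} = v_{2}  ⟹  sig = (2;(1))
  • {2,4}:  v_{2} + v_{4} = v_{1}  ⟹  sig = (2;(1))
  • {2,7}:  v_{2} + v_{7} = v_{4}  ⟹  sig = (2;(1))
  • {3,4}:  v_{3} + v_{4} = v_{7}  ⟹  sig = (2;(1))
  • {4,7}:  v_{4} + v_{7} = v_{5}  ⟹  sig = (2;(1))
  • {5,6}:  v_{5} + v_{6} = v_{7}  ⟹  sig = (2;(1))
  • {6,7}:  v_{6} + v_{7} = v_{3}  ⟹  sig = (2;(1))
  • {1,7}:  v_{1} + v_{7} = 2·v_{4}  ⟹  sig = (2;(2))
  • {2,5}:  v_{2} + v_{5} = 2·v_{4}  ⟹  sig = (2;(2))
  • {3,5}:  v_{3} + v_{5} = 2·v_{7}  ⟹  sig = (2;(2))
  • {1,5}:  v_{1} + v_{5} = 3·v_{4}  ⟹  sig = (2;(3))

Sorted signature multiset PRS(X):
{ (2;()) ×2,  (2;(1)) ×8,  (2;(2)) ×3,  (2;(3)) }


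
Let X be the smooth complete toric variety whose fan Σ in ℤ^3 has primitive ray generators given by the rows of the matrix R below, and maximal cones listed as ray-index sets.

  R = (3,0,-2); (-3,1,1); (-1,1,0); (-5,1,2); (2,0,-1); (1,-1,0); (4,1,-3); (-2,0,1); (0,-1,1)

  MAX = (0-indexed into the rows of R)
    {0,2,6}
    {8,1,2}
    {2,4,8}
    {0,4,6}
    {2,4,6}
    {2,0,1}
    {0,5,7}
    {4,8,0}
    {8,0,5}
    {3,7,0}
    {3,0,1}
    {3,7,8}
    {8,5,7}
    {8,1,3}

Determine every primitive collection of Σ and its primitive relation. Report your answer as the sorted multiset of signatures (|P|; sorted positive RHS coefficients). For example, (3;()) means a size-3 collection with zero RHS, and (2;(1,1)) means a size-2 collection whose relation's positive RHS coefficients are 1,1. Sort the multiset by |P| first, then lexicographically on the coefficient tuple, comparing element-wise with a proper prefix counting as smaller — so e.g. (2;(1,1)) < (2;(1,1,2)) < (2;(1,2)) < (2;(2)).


Σ has 20 primitive collections:

  P = {2,5}:  v_{2} + v_{5} = 0 ; sig = (2;())
  P = {4,7}:  v_{4} + v_{7} = 0 ; sig = (2;())
  P = {1,4}:  v_{1} + v_{4} = v_{2} ; sig = (2;(1))
  P = {1,5}:  v_{1} + v_{5} = v_{7} ; sig = (2;(1))
  P = {1,7}:  v_{1} + v_{7} = v_{3} ; sig = (2;(1))
  P = {2,7}:  v_{2} + v_{7} = v_{1} ; sig = (2;(1))
  P = {3,4}:  v_{3} + v_{4} = v_{1} ; sig = (2;(1))
  P = {4,5}:  v_{4} + v_{5} = v_{0} + v_{8} ; sig = (2;(1,1))
  P = {5,6}:  v_{5} + v_{6} = v_{0} + v_{4} ; sig = (2;(1,1))
  P = {6,7}:  v_{6} + v_{7} = v_{0} + v_{2} ; sig = (2;(1,1))
  P = {3,6}:  v_{3} + v_{6} = v_{0} + v_{1} + v_{2} ; sig = (2;(1,1,1))
  P = {1,6}:  v_{1} + v_{6} = v_{0} + 2·v_{2} ; sig = (2;(1,2))
  P = {2,3}:  v_{2} + v_{3} = 2·v_{1} ; sig = (2;(2))
  P = {3,5}:  v_{3} + v_{5} = 2·v_{7} ; sig = (2;(2))
  P = {6,8}:  v_{6} + v_{8} = 2·v_{4} ; sig = (2;(2))
  P = {0,1,8}:  v_{0} + v_{1} + v_{8} = 0 ; sig = (3;())
  P = {0,2,4}:  v_{0} + v_{2} + v_{4} = v_{6} ; sig = (3;(1))
  P = {0,2,8}:  v_{0} + v_{2} + v_{8} = v_{4} ; sig = (3;(1))
  P = {0,3,8}:  v_{0} + v_{3} + v_{8} = v_{7} ; sig = (3;(1))
  P = {0,7,8}:  v_{0} + v_{7} + v_{8} = v_{5} ; sig = (3;(1))

Signatures (|P|; sorted positive RHS coefficients), sorted:
{ (2;()) ×2,  (2;(1)) ×5,  (2;(1,1)) ×3,  (2;(1,1,1)),  (2;(1,2)),  (2;(2)) ×3,  (3;()),  (3;(1)) ×4 }


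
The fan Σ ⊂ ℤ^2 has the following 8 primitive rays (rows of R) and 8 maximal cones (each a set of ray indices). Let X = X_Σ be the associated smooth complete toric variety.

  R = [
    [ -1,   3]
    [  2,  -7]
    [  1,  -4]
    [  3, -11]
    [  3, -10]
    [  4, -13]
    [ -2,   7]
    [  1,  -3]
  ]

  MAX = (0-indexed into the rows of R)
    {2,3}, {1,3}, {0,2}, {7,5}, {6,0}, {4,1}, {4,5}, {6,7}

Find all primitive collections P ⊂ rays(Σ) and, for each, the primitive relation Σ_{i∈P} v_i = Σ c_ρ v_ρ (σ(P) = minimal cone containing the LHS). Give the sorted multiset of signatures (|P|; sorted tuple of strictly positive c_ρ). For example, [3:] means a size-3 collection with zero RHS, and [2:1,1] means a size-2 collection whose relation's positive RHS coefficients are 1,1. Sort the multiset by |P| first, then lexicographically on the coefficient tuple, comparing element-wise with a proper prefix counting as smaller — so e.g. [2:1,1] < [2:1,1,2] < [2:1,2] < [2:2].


|primitive collections| = 20. Relations:

  P={0,7}:  v_{0} + v_{7} = 0  ⇒ sig = [2:]
  P={1,6}:  v_{1} + v_{6} = 0  ⇒ sig = [2:]
  P={0,1}:  v_{0} + v_{1} = v_{2}  ⇒ sig = [2:1]
  P={0,4}:  v_{0} + v_{4} = v_{1}  ⇒ sig = [2:1]
  P={0,5}:  v_{0} + v_{5} = v_{4}  ⇒ sig = [2:1]
  P={1,2}:  v_{1} + v_{2} = v_{3}  ⇒ sig = [2:1]
  P={1,7}:  v_{1} + v_{7} = v_{4}  ⇒ sig = [2:1]
  P={2,6}:  v_{2} + v_{6} = v_{0}  ⇒ sig = [2:1]
  P={2,7}:  v_{2} + v_{7} = v_{1}  ⇒ sig = [2:1]
  P={3,6}:  v_{3} + v_{6} = v_{2}  ⇒ sig = [2:1]
  P={4,6}:  v_{4} + v_{6} = v_{7}  ⇒ sig = [2:1]
  P={4,7}:  v_{4} + v_{7} = v_{5}  ⇒ sig = [2:1]
  P={2,5}:  v_{2} + v_{5} = v_{1} + v_{4}  ⇒ sig = [2:1,1]
  P={3,5}:  v_{3} + v_{5} = 2·v_{1} + v_{4}  ⇒ sig = [2:1,2]
  P={0,3}:  v_{0} + v_{3} = 2·v_{2}  ⇒ sig = [2:2]
  P={1,5}:  v_{1} + v_{5} = 2·v_{4}  ⇒ sig = [2:2]
  P={2,4}:  v_{2} + v_{4} = 2·v_{1}  ⇒ sig = [2:2]
  P={3,7}:  v_{3} + v_{7} = 2·v_{1}  ⇒ sig = [2:2]
  P={5,6}:  v_{5} + v_{6} = 2·v_{7}  ⇒ sig = [2:2]
  P={3,4}:  v_{3} + v_{4} = 3·v_{1}  ⇒ sig = [2:3]

Signatures (|P|; sorted positive RHS coefficients), sorted:
    [2:]
    [2:]
    [2:1]
    [2:1]
    [2:1]
    [2:1]
    [2:1]
    [2:1]
    [2:1]
    [2:1]
    [2:1]
    [2:1]
    [2:1,1]
    [2:1,2]
    [2:2]
    [2:2]
    [2:2]
    [2:2]
    [2:2]
    [2:3]


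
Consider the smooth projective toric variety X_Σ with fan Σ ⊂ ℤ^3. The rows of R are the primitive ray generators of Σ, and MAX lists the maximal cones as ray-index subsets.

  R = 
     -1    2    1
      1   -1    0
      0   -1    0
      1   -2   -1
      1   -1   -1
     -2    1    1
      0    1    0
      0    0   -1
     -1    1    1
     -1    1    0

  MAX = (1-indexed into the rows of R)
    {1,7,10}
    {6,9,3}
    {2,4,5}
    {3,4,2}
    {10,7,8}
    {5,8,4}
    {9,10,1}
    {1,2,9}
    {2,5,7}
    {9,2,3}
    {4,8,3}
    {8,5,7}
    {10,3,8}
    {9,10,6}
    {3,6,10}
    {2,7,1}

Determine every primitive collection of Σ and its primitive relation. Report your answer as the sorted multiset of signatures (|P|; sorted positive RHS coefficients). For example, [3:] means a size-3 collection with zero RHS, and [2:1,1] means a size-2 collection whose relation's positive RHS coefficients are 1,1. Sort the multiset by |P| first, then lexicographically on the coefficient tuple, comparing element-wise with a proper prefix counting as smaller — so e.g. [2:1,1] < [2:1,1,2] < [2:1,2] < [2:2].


Δ(Σ) — 10 vertices, 22 min non-faces:

  • {1,4}:  v_{1} + v_{4} = 0  ⇒ sig = [2:]
  • {2,10}:  v_{2} + v_{10} = 0  ⇒ sig = [2:]
  • {3,7}:  v_{3} + v_{7} = 0  ⇒ sig = [2:]
  • {5,9}:  v_{5} + v_{9} = 0  ⇒ sig = [2:]
  • {1,3}:  v_{1} + v_{3} = v_{9}  ⇒ sig = [2:1]
  • {1,5}:  v_{1} + v_{5} = v_{7}  ⇒ sig = [2:1]
  • {2,8}:  v_{2} + v_{8} = v_{5}  ⇒ sig = [2:1]
  • {3,5}:  v_{3} + v_{5} = v_{4}  ⇒ sig = [2:1]
  • {4,7}:  v_{4} + v_{7} = v_{5}  ⇒ sig = [2:1]
  • {4,9}:  v_{4} + v_{9} = v_{3}  ⇒ sig = [2:1]
  • {5,10}:  v_{5} + v_{10} = v_{8}  ⇒ sig = [2:1]
  • {7,9}:  v_{7} + v_{9} = v_{1}  ⇒ sig = [2:1]
  • {8,9}:  v_{8} + v_{9} = v_{10}  ⇒ sig = [2:1]
  • {1,8}:  v_{1} + v_{8} = v_{7} + v_{10}  ⇒ sig = [2:1,1]
  • {2,6}:  v_{2} + v_{6} = v_{3} + v_{9}  ⇒ sig = [2:1,1]
  • {4,10}:  v_{4} + v_{10} = v_{3} + v_{8}  ⇒ sig = [2:1,1]
  • {5,6}:  v_{5} + v_{6} = v_{3} + v_{10}  ⇒ sig = [2:1,1]
  • {6,7}:  v_{6} + v_{7} = v_{9} + v_{10}  ⇒ sig = [2:1,1]
  • {1,6}:  v_{1} + v_{6} = 2·v_{9} + v_{10}  ⇒ sig = [2:1,2]
  • {4,6}:  v_{4} + v_{6} = 2·v_{3} + v_{10}  ⇒ sig = [2:1,2]
  • {6,8}:  v_{6} + v_{8} = v_{3} + 2·v_{10}  ⇒ sig = [2:1,2]
  • {3,9,10}:  v_{3} + v_{9} + v_{10} = v_{6}  ⇒ sig = [3:1]

so the primitive-relation signature multiset is
{ [2:] ×4,  [2:1] ×9,  [2:1,1] ×5,  [2:1,2] ×3,  [3:1] }


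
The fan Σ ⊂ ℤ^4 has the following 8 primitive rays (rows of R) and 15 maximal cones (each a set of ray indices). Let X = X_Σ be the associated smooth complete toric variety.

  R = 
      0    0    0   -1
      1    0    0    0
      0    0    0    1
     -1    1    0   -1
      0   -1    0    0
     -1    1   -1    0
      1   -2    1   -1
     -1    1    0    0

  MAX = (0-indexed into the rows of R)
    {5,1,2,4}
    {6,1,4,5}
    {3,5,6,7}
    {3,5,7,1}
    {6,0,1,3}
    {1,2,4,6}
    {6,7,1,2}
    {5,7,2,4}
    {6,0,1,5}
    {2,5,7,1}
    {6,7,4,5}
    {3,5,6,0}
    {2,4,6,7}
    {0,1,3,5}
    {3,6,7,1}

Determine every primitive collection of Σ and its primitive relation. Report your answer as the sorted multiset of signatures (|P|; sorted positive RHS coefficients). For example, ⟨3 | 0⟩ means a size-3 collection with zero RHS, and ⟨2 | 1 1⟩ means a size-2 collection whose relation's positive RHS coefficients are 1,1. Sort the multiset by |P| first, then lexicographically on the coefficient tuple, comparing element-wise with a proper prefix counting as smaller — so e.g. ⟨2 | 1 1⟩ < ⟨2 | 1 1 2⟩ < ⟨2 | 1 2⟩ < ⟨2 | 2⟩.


Σ has 9 primitive collections:

  {0,2}:  v_{0} + v_{2} = 0  ⟹  sig = ⟨2 | 0⟩
  {0,7}:  v_{0} + v_{7} = v_{3}  ⟹  sig = ⟨2 | 1⟩
  {2,3}:  v_{2} + v_{3} = v_{7}  ⟹  sig = ⟨2 | 1⟩
  {0,4}:  v_{0} + v_{4} = v_{5} + v_{6}  ⟹  sig = ⟨2 | 1 1⟩
  {3,4}:  v_{3} + v_{4} = v_{5} + v_{6} + v_{7}  ⟹  sig = ⟨2 | 1 1 1⟩
  {1,4,7}:  v_{1} + v_{4} + v_{7} = 0  ⟹  sig = ⟨3 | 0⟩
  {2,5,6}:  v_{2} + v_{5} + v_{6} = v_{4}  ⟹  sig = ⟨3 | 1⟩
  {1,5,6,7}:  v_{1} + v_{5} + v_{6} + v_{7} = v_{0}  ⟹  sig = ⟨4 | 1⟩
  {1,3,5,6}:  v_{1} + v_{3} + v_{5} + v_{6} = 2·v_{0}  ⟹  sig = ⟨4 | 2⟩

Hence PRS(X_Σ) =
    ⟨2 | 0⟩
    ⟨2 | 1⟩
    ⟨2 | 1⟩
    ⟨2 | 1 1⟩
    ⟨2 | 1 1 1⟩
    ⟨3 | 0⟩
    ⟨3 | 1⟩
    ⟨4 | 1⟩
    ⟨4 | 2⟩


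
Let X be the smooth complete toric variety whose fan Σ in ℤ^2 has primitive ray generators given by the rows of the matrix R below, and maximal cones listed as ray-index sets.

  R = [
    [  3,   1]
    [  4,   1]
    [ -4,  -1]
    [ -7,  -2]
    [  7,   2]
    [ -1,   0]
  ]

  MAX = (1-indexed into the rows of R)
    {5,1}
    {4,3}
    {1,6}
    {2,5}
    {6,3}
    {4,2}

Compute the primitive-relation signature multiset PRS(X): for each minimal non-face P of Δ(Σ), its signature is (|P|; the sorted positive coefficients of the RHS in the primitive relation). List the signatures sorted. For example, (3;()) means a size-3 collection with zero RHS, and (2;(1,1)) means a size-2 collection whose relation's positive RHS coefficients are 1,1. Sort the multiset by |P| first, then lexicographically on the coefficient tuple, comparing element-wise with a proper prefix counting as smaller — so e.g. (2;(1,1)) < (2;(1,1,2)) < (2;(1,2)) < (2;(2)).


Σ has 9 primitive collections:

  {2,3}:  v_{2} + v_{3} = 0  so sig = (2;())
  {4,5}:  v_{4} + v_{5} = 0  so sig = (2;())
  {1,2}:  v_{1} + v_{2} = v_{5}  so sig = (2;(1))
  {1,3}:  v_{1} + v_{3} = v_{6}  so sig = (2;(1))
  {1,4}:  v_{1} + v_{4} = v_{3}  so sig = (2;(1))
  {2,6}:  v_{2} + v_{6} = v_{1}  so sig = (2;(1))
  {3,5}:  v_{3} + v_{5} = v_{1}  so sig = (2;(1))
  {4,6}:  v_{4} + v_{6} = 2·v_{3}  so sig = (2;(2))
  {5,6}:  v_{5} + v_{6} = 2·v_{1}  so sig = (2;(2))

so the primitive-relation signature multiset is
    |P|=2: 9 collections, coeffs (), (), (1), (1), (1), (1), (1), (2), (2)


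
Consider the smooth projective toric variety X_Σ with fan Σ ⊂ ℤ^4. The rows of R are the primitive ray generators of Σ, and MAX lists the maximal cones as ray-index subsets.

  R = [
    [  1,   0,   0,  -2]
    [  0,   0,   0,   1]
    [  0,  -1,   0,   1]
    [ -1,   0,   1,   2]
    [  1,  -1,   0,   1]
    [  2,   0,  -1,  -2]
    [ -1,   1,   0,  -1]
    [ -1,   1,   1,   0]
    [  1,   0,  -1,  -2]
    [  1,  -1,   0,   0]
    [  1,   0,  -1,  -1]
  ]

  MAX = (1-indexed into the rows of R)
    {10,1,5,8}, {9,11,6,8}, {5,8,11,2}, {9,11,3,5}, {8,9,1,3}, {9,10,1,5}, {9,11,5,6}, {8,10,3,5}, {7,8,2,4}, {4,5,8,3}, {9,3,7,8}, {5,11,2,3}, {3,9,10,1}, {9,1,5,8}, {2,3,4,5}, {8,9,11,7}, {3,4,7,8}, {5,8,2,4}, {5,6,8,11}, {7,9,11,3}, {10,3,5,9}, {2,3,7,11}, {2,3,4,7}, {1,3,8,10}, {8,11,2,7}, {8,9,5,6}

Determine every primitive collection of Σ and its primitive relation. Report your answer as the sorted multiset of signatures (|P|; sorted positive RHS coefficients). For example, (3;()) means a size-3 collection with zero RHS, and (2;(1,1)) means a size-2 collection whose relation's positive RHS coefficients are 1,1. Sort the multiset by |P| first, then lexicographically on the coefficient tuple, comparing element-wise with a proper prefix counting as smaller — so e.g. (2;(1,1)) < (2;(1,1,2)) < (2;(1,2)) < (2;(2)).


Σ has 24 primitive collections:

  • {4,9}:  v_{4} + v_{9} = 0  so sig = (2;())
  • {5,7}:  v_{5} + v_{7} = 0  so sig = (2;())
  • {2,9}:  v_{2} + v_{9} = v_{11}  so sig = (2;(1))
  • {2,10}:  v_{2} + v_{10} = v_{5}  so sig = (2;(1))
  • {4,11}:  v_{4} + v_{11} = v_{2}  so sig = (2;(1))
  • {1,4}:  v_{1} + v_{4} = v_{8} + v_{10}  so sig = (2;(1,1))
  • {3,6}:  v_{3} + v_{6} = v_{5} + v_{9}  so sig = (2;(1,1))
  • {10,11}:  v_{10} + v_{11} = v_{5} + v_{9}  so sig = (2;(1,1))
  • {1,2}:  v_{1} + v_{2} = v_{5} + v_{8} + v_{9}  so sig = (2;(1,1,1))
  • {4,6}:  v_{4} + v_{6} = v_{5} + v_{8} + v_{11}  so sig = (2;(1,1,1))
  • {4,10}:  v_{4} + v_{10} = v_{3} + v_{5} + v_{8}  so sig = (2;(1,1,1))
  • {6,7}:  v_{6} + v_{7} = v_{8} + v_{9} + v_{11}  so sig = (2;(1,1,1))
  • {7,10}:  v_{7} + v_{10} = v_{3} + v_{8} + v_{9}  so sig = (2;(1,1,1))
  • {1,11}:  v_{1} + v_{11} = v_{5} + v_{8} + 2·v_{9}  so sig = (2;(1,1,2))
  • {2,6}:  v_{2} + v_{6} = v_{5} + v_{8} + 2·v_{11}  so sig = (2;(1,1,2))
  • {1,7}:  v_{1} + v_{7} = v_{3} + 2·v_{8} + 2·v_{9}  so sig = (2;(1,2,2))
  • {6,10}:  v_{6} + v_{10} = 2·v_{5} + v_{8} + 2·v_{9}  so sig = (2;(1,2,2))
  • {1,6}:  v_{1} + v_{6} = 2·v_{5} + 2·v_{8} + 3·v_{9}  so sig = (2;(2,2,3))
  • {3,8,11}:  v_{3} + v_{8} + v_{11} = 0  so sig = (3;())
  • {2,3,8}:  v_{2} + v_{3} + v_{8} = v_{4}  so sig = (3;(1))
  • {8,9,10}:  v_{8} + v_{9} + v_{10} = v_{1}  so sig = (3;(1))
  • {1,3,5}:  v_{1} + v_{3} + v_{5} = 2·v_{10}  so sig = (3;(2))
  • {3,5,8,9}:  v_{3} + v_{5} + v_{8} + v_{9} = v_{10}  so sig = (4;(1))
  • {5,8,9,11}:  v_{5} + v_{8} + v_{9} + v_{11} = v_{6}  so sig = (4;(1))

Hence PRS(X_Σ) =
{ (2;()) ×2,  (2;(1)) ×3,  (2;(1,1)) ×3,  (2;(1,1,1)) ×5,  (2;(1,1,2)) ×2,  (2;(1,2,2)) ×2,  (2;(2,2,3)),  (3;()),  (3;(1)) ×2,  (3;(2)),  (4;(1)) ×2 }


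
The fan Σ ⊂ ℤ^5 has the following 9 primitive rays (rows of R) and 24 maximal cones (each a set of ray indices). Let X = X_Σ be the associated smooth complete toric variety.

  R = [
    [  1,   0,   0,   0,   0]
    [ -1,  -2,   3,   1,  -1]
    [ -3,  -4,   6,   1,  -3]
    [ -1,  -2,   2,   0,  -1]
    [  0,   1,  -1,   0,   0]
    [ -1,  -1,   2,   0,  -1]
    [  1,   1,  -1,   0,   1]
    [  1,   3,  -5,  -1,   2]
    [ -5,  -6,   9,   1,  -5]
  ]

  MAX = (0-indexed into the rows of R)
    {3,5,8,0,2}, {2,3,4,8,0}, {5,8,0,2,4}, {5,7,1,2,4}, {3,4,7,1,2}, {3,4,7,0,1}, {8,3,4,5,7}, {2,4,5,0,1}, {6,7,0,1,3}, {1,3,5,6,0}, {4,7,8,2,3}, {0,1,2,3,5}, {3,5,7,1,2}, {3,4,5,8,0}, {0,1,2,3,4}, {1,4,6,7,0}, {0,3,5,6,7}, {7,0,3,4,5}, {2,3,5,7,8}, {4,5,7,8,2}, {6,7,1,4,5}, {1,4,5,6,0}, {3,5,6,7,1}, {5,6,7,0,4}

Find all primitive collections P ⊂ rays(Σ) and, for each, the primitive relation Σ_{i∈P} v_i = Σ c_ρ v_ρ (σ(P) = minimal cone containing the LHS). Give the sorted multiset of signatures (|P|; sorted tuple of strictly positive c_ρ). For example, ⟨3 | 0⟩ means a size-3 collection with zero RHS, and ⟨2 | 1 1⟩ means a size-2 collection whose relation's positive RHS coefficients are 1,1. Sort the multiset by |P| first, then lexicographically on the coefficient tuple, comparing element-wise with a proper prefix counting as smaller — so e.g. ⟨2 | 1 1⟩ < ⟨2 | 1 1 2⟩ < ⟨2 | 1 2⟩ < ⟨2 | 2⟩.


Σ has 9 primitive collections:

  P = {2,6}:  v_{2} + v_{6} = v_{1} + v_{5}  ⟹  sig = ⟨2 | 1 1⟩
  P = {6,8}:  v_{6} + v_{8} = v_{2} + v_{5}  ⟹  sig = ⟨2 | 1 1⟩
  P = {1,8}:  v_{1} + v_{8} = 2·v_{2}  ⟹  sig = ⟨2 | 2⟩
  P = {3,4,6}:  v_{3} + v_{4} + v_{6} = 0  ⟹  sig = ⟨3 | 0⟩
  P = {0,2,7}:  v_{0} + v_{2} + v_{7} = v_{3} + v_{4}  ⟹  sig = ⟨3 | 1 1⟩
  P = {0,7,8}:  v_{0} + v_{7} + v_{8} = 2·v_{3} + 2·v_{4} + v_{5}  ⟹  sig = ⟨3 | 1 2 2⟩
  P = {0,1,5,7}:  v_{0} + v_{1} + v_{5} + v_{7} = 0  ⟹  sig = ⟨4 | 0⟩
  P = {1,3,4,5}:  v_{1} + v_{3} + v_{4} + v_{5} = v_{2}  ⟹  sig = ⟨4 | 1⟩
  P = {2,3,4,5}:  v_{2} + v_{3} + v_{4} + v_{5} = v_{8}  ⟹  sig = ⟨4 | 1⟩

so the primitive-relation signature multiset is
{ ⟨2 | 1 1⟩ ×2,  ⟨2 | 2⟩,  ⟨3 | 0⟩,  ⟨3 | 1 1⟩,  ⟨3 | 1 2 2⟩,  ⟨4 | 0⟩,  ⟨4 | 1⟩ ×2 }


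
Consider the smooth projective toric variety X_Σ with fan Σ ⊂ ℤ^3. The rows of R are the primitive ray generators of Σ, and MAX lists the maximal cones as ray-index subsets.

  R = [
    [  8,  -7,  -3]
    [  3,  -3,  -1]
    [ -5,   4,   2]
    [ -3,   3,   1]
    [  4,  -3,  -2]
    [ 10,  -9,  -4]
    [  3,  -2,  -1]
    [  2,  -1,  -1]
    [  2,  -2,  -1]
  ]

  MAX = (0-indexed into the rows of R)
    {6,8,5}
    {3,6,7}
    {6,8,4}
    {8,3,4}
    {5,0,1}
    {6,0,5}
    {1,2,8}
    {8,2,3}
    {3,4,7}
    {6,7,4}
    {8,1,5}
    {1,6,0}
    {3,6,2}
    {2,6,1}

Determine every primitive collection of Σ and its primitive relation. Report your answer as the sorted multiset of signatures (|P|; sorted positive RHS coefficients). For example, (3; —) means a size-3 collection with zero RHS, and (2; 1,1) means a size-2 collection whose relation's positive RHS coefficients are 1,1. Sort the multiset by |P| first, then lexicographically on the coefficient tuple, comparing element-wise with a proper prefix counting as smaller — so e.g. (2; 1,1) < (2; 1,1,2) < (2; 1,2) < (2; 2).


Minimal non-faces — 20 found among 9 rays, 14 max cones:

  {1,3}:  v_{1} + v_{3} = 0 — sig = (2; —)
  {0,2}:  v_{0} + v_{2} = v_{1} — sig = (2; 1)
  {0,8}:  v_{0} + v_{8} = v_{5} — sig = (2; 1)
  {2,7}:  v_{2} + v_{7} = v_{3} — sig = (2; 1)
  {7,8}:  v_{7} + v_{8} = v_{4} — sig = (2; 1)
  {0,3}:  v_{0} + v_{3} = v_{6} + v_{8} — sig = (2; 1,1)
  {1,7}:  v_{1} + v_{7} = v_{6} + v_{8} — sig = (2; 1,1)
  {2,4}:  v_{2} + v_{4} = v_{3} + v_{8} — sig = (2; 1,1)
  {2,5}:  v_{2} + v_{5} = v_{1} + v_{8} — sig = (2; 1,1)
  {1,4}:  v_{1} + v_{4} = v_{6} + 2·v_{8} — sig = (2; 1,2)
  {3,5}:  v_{3} + v_{5} = v_{6} + 2·v_{8} — sig = (2; 1,2)
  {0,7}:  v_{0} + v_{7} = 2·v_{6} + 2·v_{8} — sig = (2; 2,2)
  {0,4}:  v_{0} + v_{4} = 2·v_{6} + 3·v_{8} — sig = (2; 2,3)
  {5,7}:  v_{5} + v_{7} = 2·v_{6} + 3·v_{8} — sig = (2; 2,3)
  {4,5}:  v_{4} + v_{5} = 2·v_{6} + 4·v_{8} — sig = (2; 2,4)
  {2,6,8}:  v_{2} + v_{6} + v_{8} = 0 — sig = (3; —)
  {1,6,8}:  v_{1} + v_{6} + v_{8} = v_{0} — sig = (3; 1)
  {3,6,8}:  v_{3} + v_{6} + v_{8} = v_{7} — sig = (3; 1)
  {1,5,6}:  v_{1} + v_{5} + v_{6} = 2·v_{0} — sig = (3; 2)
  {3,4,6}:  v_{3} + v_{4} + v_{6} = 2·v_{7} — sig = (3; 2)

so the primitive-relation signature multiset is
{ (2; —),  (2; 1) ×4,  (2; 1,1) ×4,  (2; 1,2) ×2,  (2; 2,2),  (2; 2,3) ×2,  (2; 2,4),  (3; —),  (3; 1) ×2,  (3; 2) ×2 }


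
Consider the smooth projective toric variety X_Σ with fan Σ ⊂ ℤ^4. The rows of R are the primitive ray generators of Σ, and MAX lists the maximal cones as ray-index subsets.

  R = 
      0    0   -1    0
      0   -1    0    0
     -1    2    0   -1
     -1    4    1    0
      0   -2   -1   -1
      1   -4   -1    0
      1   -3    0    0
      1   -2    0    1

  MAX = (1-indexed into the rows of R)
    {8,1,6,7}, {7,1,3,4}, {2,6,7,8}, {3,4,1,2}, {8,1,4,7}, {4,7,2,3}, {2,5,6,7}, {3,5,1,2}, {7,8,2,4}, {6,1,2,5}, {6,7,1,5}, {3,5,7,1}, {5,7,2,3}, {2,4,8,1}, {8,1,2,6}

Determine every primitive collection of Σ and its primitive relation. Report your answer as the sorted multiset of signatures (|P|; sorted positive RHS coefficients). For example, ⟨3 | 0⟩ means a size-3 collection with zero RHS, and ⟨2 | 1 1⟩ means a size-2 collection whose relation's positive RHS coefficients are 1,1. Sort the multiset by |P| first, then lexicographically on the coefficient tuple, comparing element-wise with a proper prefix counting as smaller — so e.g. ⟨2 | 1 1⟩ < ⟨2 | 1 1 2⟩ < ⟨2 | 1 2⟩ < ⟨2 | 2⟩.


Primitive collections (6):

  {3,8}:  v_{3} + v_{8} = 0 ; sig = ⟨2 | 0⟩
  {4,6}:  v_{4} + v_{6} = 0 ; sig = ⟨2 | 0⟩
  {3,6}:  v_{3} + v_{6} = v_{5} ; sig = ⟨2 | 1⟩
  {4,5}:  v_{4} + v_{5} = v_{3} ; sig = ⟨2 | 1⟩
  {5,8}:  v_{5} + v_{8} = v_{6} ; sig = ⟨2 | 1⟩
  {1,2,7}:  v_{1} + v_{2} + v_{7} = v_{6} ; sig = ⟨3 | 1⟩

so the primitive-relation signature multiset is
    |P|=2: 5 collections, coeffs (), (), (1), (1), (1)
    |P|=3: 1 collection, coeffs (1)


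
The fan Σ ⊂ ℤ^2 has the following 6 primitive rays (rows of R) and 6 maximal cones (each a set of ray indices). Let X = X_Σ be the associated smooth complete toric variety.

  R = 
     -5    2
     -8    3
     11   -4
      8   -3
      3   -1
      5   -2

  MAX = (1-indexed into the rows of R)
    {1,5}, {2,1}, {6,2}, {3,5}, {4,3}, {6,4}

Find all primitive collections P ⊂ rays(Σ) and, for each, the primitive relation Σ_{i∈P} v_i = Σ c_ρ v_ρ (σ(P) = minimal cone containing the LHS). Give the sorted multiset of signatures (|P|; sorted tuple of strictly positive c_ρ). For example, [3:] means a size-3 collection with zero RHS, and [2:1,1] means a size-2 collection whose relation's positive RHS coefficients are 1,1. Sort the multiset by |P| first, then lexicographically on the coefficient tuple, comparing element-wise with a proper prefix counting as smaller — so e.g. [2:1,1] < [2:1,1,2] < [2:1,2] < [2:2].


|primitive collections| = 9. Relations:

  {1,6}:  v_{1} + v_{6} = 0  →  sig = [2:]
  {2,4}:  v_{2} + v_{4} = 0  →  sig = [2:]
  {1,4}:  v_{1} + v_{4} = v_{5}  →  sig = [2:1]
  {2,3}:  v_{2} + v_{3} = v_{5}  →  sig = [2:1]
  {2,5}:  v_{2} + v_{5} = v_{1}  →  sig = [2:1]
  {4,5}:  v_{4} + v_{5} = v_{3}  →  sig = [2:1]
  {5,6}:  v_{5} + v_{6} = v_{4}  →  sig = [2:1]
  {1,3}:  v_{1} + v_{3} = 2·v_{5}  →  sig = [2:2]
  {3,6}:  v_{3} + v_{6} = 2·v_{4}  →  sig = [2:2]

Signatures (|P|; sorted positive RHS coefficients), sorted:
    [2:]
    [2:]
    [2:1]
    [2:1]
    [2:1]
    [2:1]
    [2:1]
    [2:2]
    [2:2]


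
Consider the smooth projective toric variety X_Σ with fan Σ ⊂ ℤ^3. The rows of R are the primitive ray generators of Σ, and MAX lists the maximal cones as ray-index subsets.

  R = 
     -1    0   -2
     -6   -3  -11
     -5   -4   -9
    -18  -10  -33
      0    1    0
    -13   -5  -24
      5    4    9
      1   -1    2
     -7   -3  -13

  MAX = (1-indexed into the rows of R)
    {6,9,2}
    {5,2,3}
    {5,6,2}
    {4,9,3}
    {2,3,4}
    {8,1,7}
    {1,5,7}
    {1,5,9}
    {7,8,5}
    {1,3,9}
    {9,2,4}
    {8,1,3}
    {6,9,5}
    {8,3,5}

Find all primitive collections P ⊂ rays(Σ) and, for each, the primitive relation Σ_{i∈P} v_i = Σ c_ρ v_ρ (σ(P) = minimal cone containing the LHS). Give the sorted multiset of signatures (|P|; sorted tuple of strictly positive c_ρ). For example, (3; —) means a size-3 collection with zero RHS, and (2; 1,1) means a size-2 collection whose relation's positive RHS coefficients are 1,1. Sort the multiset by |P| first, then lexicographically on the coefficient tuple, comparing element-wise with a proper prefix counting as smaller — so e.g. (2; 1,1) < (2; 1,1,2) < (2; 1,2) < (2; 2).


Primitive collections (20):

  {3,7}:  v_{3} + v_{7} = 0  ⟹  sig = (2; —)
  {1,2}:  v_{1} + v_{2} = v_{9}  ⟹  sig = (2; 1)
  {2,8}:  v_{2} + v_{8} = v_{3}  ⟹  sig = (2; 1)
  {2,7}:  v_{2} + v_{7} = v_{1} + v_{5}  ⟹  sig = (2; 1,1)
  {4,7}:  v_{4} + v_{7} = v_{2} + v_{9}  ⟹  sig = (2; 1,1)
  {8,9}:  v_{8} + v_{9} = v_{1} + v_{3}  ⟹  sig = (2; 1,1)
  {6,7}:  v_{6} + v_{7} = v_{1} + 2·v_{5} + v_{9}  ⟹  sig = (2; 1,1,2)
  {1,4}:  v_{1} + v_{4} = v_{3} + 2·v_{9}  ⟹  sig = (2; 1,2)
  {1,6}:  v_{1} + v_{6} = v_{5} + 2·v_{9}  ⟹  sig = (2; 1,2)
  {4,8}:  v_{4} + v_{8} = 2·v_{3} + v_{9}  ⟹  sig = (2; 1,2)
  {7,9}:  v_{7} + v_{9} = 2·v_{1} + v_{5}  ⟹  sig = (2; 1,2)
  {4,6}:  v_{4} + v_{6} = 4·v_{2} + v_{9}  ⟹  sig = (2; 1,4)
  {6,8}:  v_{6} + v_{8} = 2·v_{2}  ⟹  sig = (2; 2)
  {3,6}:  v_{3} + v_{6} = 3·v_{2}  ⟹  sig = (2; 3)
  {4,5}:  v_{4} + v_{5} = 3·v_{2}  ⟹  sig = (2; 3)
  {1,5,8}:  v_{1} + v_{5} + v_{8} = 0  ⟹  sig = (3; —)
  {1,3,5}:  v_{1} + v_{3} + v_{5} = v_{2}  ⟹  sig = (3; 1)
  {2,3,9}:  v_{2} + v_{3} + v_{9} = v_{4}  ⟹  sig = (3; 1)
  {2,5,9}:  v_{2} + v_{5} + v_{9} = v_{6}  ⟹  sig = (3; 1)
  {3,5,9}:  v_{3} + v_{5} + v_{9} = 2·v_{2}  ⟹  sig = (3; 2)

Sorted signature multiset PRS(X):
{ (2; —),  (2; 1) ×2,  (2; 1,1) ×3,  (2; 1,1,2),  (2; 1,2) ×4,  (2; 1,4),  (2; 2),  (2; 3) ×2,  (3; —),  (3; 1) ×3,  (3; 2) }


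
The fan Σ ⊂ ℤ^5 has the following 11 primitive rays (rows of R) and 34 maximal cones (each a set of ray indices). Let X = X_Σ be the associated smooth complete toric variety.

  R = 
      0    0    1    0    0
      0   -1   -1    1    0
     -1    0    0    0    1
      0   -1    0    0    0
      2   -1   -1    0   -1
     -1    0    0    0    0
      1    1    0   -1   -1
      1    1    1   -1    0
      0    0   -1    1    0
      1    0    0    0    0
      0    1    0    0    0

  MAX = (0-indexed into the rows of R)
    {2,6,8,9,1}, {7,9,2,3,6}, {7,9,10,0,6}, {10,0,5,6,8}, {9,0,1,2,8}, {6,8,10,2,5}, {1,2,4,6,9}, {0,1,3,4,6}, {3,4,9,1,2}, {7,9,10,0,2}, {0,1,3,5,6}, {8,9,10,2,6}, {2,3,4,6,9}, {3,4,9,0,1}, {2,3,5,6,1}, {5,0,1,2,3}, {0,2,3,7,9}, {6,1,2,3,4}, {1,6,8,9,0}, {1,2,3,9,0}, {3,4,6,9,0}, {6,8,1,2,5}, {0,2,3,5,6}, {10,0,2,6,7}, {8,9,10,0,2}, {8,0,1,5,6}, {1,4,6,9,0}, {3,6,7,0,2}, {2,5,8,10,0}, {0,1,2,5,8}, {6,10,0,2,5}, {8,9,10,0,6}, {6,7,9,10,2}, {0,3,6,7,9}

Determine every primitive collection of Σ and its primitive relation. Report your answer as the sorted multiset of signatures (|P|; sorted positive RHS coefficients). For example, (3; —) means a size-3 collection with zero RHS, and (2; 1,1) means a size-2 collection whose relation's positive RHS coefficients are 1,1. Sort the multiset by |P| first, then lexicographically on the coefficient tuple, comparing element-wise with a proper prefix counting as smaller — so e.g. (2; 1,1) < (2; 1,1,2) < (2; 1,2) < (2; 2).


Primitive collections (16):

  • {3,10}:  v_{3} + v_{10} = 0 — sig = (2; —)
  • {5,9}:  v_{5} + v_{9} = 0 — sig = (2; —)
  • {1,7}:  v_{1} + v_{7} = v_{9} — sig = (2; 1)
  • {1,10}:  v_{1} + v_{10} = v_{8} — sig = (2; 1)
  • {3,8}:  v_{3} + v_{8} = v_{1} — sig = (2; 1)
  • {7,8}:  v_{7} + v_{8} = v_{9} + v_{10} — sig = (2; 1,1)
  • {4,5}:  v_{4} + v_{5} = v_{1} + v_{3} + v_{6} — sig = (2; 1,1,1)
  • {4,10}:  v_{4} + v_{10} = v_{1} + v_{6} + v_{9} — sig = (2; 1,1,1)
  • {5,7}:  v_{5} + v_{7} = v_{0} + v_{2} + v_{6} — sig = (2; 1,1,1)
  • {4,7}:  v_{4} + v_{7} = v_{3} + v_{6} + 2·v_{9} — sig = (2; 1,1,2)
  • {4,8}:  v_{4} + v_{8} = 2·v_{1} + v_{6} + v_{9} — sig = (2; 1,1,2)
  • {0,2,4}:  v_{0} + v_{2} + v_{4} = v_{3} + v_{9} — sig = (3; 1,1)
  • {0,1,2,6}:  v_{0} + v_{1} + v_{2} + v_{6} = 0 — sig = (4; —)
  • {0,2,6,8}:  v_{0} + v_{2} + v_{6} + v_{8} = v_{10} — sig = (4; 1)
  • {0,2,6,9}:  v_{0} + v_{2} + v_{6} + v_{9} = v_{7} — sig = (4; 1)
  • {1,3,6,9}:  v_{1} + v_{3} + v_{6} + v_{9} = v_{4} — sig = (4; 1)

Sorted signature multiset PRS(X):
[(2; —), (2; —), (2; 1), (2; 1), (2; 1), (2; 1,1), (2; 1,1,1), (2; 1,1,1), (2; 1,1,1), (2; 1,1,2), (2; 1,1,2), (3; 1,1), (4; —), (4; 1), (4; 1), (4; 1)]


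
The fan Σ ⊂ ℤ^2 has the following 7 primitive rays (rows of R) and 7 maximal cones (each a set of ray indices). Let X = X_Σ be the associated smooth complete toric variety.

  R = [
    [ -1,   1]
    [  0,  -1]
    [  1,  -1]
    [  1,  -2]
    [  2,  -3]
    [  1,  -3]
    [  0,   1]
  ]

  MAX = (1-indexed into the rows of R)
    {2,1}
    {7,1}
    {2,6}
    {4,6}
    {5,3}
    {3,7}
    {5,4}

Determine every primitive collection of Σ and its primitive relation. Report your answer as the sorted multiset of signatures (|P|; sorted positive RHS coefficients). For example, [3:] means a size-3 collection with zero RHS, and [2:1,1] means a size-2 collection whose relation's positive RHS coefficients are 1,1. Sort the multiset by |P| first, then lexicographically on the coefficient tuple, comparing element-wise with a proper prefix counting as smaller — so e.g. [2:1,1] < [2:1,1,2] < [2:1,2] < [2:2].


|primitive collections| = 14. Relations:

  • {1,3}:  v_{1} + v_{3} = 0  ⟹  sig = [2:]
  • {2,7}:  v_{2} + v_{7} = 0  ⟹  sig = [2:]
  • {1,4}:  v_{1} + v_{4} = v_{2}  ⟹  sig = [2:1]
  • {1,5}:  v_{1} + v_{5} = v_{4}  ⟹  sig = [2:1]
  • {2,3}:  v_{2} + v_{3} = v_{4}  ⟹  sig = [2:1]
  • {2,4}:  v_{2} + v_{4} = v_{6}  ⟹  sig = [2:1]
  • {3,4}:  v_{3} + v_{4} = v_{5}  ⟹  sig = [2:1]
  • {4,7}:  v_{4} + v_{7} = v_{3}  ⟹  sig = [2:1]
  • {6,7}:  v_{6} + v_{7} = v_{4}  ⟹  sig = [2:1]
  • {1,6}:  v_{1} + v_{6} = 2·v_{2}  ⟹  sig = [2:2]
  • {2,5}:  v_{2} + v_{5} = 2·v_{4}  ⟹  sig = [2:2]
  • {3,6}:  v_{3} + v_{6} = 2·v_{4}  ⟹  sig = [2:2]
  • {5,7}:  v_{5} + v_{7} = 2·v_{3}  ⟹  sig = [2:2]
  • {5,6}:  v_{5} + v_{6} = 3·v_{4}  ⟹  sig = [2:3]

Signatures (|P|; sorted positive RHS coefficients), sorted:
[[2:], [2:], [2:1], [2:1], [2:1], [2:1], [2:1], [2:1], [2:1], [2:2], [2:2], [2:2], [2:2], [2:3]]


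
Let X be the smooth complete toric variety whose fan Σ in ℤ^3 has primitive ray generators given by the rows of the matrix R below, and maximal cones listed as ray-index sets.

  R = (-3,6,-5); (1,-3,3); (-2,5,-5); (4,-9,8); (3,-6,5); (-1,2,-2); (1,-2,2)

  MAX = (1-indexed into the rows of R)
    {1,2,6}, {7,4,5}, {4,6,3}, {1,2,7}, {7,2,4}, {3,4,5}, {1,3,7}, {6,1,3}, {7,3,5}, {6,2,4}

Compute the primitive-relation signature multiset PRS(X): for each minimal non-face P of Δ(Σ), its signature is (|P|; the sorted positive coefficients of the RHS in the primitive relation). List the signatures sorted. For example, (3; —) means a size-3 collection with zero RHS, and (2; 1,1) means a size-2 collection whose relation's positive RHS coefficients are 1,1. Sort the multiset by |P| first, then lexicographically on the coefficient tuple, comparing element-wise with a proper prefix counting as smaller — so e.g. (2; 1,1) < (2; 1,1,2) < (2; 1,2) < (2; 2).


Primitive collections (7):

  P = {1,5}:  v_{1} + v_{5} = 0  ⟹  sig = (2; —)
  P = {6,7}:  v_{6} + v_{7} = 0  ⟹  sig = (2; —)
  P = {1,4}:  v_{1} + v_{4} = v_{2}  ⟹  sig = (2; 1)
  P = {2,3}:  v_{2} + v_{3} = v_{6}  ⟹  sig = (2; 1)
  P = {2,5}:  v_{2} + v_{5} = v_{4}  ⟹  sig = (2; 1)
  P = {5,6}:  v_{5} + v_{6} = v_{3} + v_{4}  ⟹  sig = (2; 1,1)
  P = {3,4,7}:  v_{3} + v_{4} + v_{7} = v_{5}  ⟹  sig = (3; 1)

Signatures (|P|; sorted positive RHS coefficients), sorted:
[(2; —), (2; —), (2; 1), (2; 1), (2; 1), (2; 1,1), (3; 1)]


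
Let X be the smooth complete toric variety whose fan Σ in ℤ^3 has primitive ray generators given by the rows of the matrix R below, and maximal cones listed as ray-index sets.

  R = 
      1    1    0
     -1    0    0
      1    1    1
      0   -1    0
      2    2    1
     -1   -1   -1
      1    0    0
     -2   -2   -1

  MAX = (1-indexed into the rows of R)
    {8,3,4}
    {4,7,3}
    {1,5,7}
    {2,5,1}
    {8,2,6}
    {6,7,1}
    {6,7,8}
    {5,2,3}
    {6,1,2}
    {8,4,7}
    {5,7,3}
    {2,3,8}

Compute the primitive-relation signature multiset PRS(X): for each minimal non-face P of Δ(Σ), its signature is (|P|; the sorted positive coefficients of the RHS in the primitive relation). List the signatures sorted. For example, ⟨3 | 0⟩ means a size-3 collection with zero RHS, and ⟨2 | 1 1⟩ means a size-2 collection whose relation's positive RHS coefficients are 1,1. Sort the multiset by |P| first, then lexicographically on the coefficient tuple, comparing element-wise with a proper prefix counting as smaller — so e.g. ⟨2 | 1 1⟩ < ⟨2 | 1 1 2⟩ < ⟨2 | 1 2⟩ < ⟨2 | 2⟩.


Minimal non-faces — 11 found among 8 rays, 12 max cones:

  • {2,7}:  v_{2} + v_{7} = 0  ⟹  sig = ⟨2 | 0⟩
  • {3,6}:  v_{3} + v_{6} = 0  ⟹  sig = ⟨2 | 0⟩
  • {5,8}:  v_{5} + v_{8} = 0  ⟹  sig = ⟨2 | 0⟩
  • {1,3}:  v_{1} + v_{3} = v_{5}  ⟹  sig = ⟨2 | 1⟩
  • {1,4}:  v_{1} + v_{4} = v_{7}  ⟹  sig = ⟨2 | 1⟩
  • {1,8}:  v_{1} + v_{8} = v_{6}  ⟹  sig = ⟨2 | 1⟩
  • {5,6}:  v_{5} + v_{6} = v_{1}  ⟹  sig = ⟨2 | 1⟩
  • {2,4}:  v_{2} + v_{4} = v_{3} + v_{8}  ⟹  sig = ⟨2 | 1 1⟩
  • {4,5}:  v_{4} + v_{5} = v_{3} + v_{7}  ⟹  sig = ⟨2 | 1 1⟩
  • {4,6}:  v_{4} + v_{6} = v_{7} + v_{8}  ⟹  sig = ⟨2 | 1 1⟩
  • {3,7,8}:  v_{3} + v_{7} + v_{8} = v_{4}  ⟹  sig = ⟨3 | 1⟩

Signatures (|P|; sorted positive RHS coefficients), sorted:
    ⟨2 | 0⟩
    ⟨2 | 0⟩
    ⟨2 | 0⟩
    ⟨2 | 1⟩
    ⟨2 | 1⟩
    ⟨2 | 1⟩
    ⟨2 | 1⟩
    ⟨2 | 1 1⟩
    ⟨2 | 1 1⟩
    ⟨2 | 1 1⟩
    ⟨3 | 1⟩
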